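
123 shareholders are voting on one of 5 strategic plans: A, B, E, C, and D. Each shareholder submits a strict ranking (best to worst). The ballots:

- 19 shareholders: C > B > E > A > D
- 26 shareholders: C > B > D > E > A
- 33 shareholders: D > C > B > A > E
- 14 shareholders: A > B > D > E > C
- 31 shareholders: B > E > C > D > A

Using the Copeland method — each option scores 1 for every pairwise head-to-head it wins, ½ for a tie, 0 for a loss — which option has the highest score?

C

A: loses to B, E, C, and D → score 0.
B: beats A, E, and D; loses to C → score 3.
E: beats A; loses to B, C, and D → score 1.
C: beats A, B, E, and D → score 4.
D: beats A and E; loses to B and C → score 2.
C has the best pairwise record.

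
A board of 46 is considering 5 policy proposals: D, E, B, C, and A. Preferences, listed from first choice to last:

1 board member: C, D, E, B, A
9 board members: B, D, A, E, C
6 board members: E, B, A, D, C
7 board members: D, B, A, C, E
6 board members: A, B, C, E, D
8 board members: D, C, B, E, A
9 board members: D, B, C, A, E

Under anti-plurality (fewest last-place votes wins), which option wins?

Last-place votes: D 6, E 16, B 0, C 15, A 9.
B is ranked last by the fewest voters, so B wins.

B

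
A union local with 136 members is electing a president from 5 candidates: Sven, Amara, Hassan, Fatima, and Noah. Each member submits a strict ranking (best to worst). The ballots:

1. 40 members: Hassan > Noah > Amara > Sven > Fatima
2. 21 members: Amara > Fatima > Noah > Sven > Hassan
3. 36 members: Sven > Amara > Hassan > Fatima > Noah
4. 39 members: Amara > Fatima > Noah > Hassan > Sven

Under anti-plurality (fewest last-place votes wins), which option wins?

Amara

Last-place votes: Sven 39, Amara 0, Hassan 21, Fatima 40, Noah 36.
Amara is ranked last by the fewest voters, so Amara wins.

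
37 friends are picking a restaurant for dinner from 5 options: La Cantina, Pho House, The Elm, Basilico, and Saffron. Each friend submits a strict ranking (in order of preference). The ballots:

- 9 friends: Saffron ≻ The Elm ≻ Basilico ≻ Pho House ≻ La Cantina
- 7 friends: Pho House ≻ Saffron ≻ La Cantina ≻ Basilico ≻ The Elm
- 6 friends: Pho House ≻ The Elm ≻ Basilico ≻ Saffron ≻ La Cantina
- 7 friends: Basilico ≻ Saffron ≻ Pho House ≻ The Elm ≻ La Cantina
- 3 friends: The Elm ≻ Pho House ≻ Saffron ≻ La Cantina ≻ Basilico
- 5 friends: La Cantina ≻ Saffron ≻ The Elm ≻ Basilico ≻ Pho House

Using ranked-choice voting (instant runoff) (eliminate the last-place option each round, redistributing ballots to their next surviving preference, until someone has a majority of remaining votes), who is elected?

Round 1: La Cantina 5, Pho House 13, The Elm 3, Basilico 7, Saffron 9. Eliminate The Elm.
Round 2: La Cantina 5, Pho House 16, Basilico 7, Saffron 9. Eliminate La Cantina.
Round 3: Pho House 16, Basilico 7, Saffron 14. Eliminate Basilico.
Round 4: Pho House 16, Saffron 21. Saffron has a majority.

Saffron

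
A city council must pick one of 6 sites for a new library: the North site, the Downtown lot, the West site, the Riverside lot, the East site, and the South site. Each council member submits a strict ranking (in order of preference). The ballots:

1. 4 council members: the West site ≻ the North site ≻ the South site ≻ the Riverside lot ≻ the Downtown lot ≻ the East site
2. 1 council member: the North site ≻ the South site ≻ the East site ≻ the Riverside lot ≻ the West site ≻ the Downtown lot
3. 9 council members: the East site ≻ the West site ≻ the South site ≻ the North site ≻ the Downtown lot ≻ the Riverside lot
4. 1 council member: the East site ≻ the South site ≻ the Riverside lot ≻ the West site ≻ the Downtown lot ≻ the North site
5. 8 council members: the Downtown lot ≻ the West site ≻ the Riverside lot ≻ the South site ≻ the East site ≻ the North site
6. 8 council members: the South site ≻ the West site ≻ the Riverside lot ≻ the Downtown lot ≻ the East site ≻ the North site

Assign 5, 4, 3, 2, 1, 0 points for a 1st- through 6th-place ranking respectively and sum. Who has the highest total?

the North site: 4·4 + 1·5 + 9·2 + 1·0 + 8·0 + 8·0 = 39
the Downtown lot: 4·1 + 1·0 + 9·1 + 1·1 + 8·5 + 8·2 = 70
the West site: 4·5 + 1·1 + 9·4 + 1·2 + 8·4 + 8·4 = 123
the Riverside lot: 4·2 + 1·2 + 9·0 + 1·3 + 8·3 + 8·3 = 61
the East site: 4·0 + 1·3 + 9·5 + 1·5 + 8·1 + 8·1 = 69
the South site: 4·3 + 1·4 + 9·3 + 1·4 + 8·2 + 8·5 = 103
the West site has the highest Borda score (123).

the West site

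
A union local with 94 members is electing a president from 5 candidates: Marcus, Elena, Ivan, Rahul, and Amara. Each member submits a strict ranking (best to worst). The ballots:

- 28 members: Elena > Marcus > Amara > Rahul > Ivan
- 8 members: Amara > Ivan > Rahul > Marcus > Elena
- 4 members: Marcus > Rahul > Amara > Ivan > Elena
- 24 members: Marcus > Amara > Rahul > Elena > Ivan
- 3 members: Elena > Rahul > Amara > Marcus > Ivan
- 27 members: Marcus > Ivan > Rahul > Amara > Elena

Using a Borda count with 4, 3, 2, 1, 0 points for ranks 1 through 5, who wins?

Marcus

Marcus: 28·3 + 8·1 + 4·4 + 24·4 + 3·1 + 27·4 = 315
Elena: 28·4 + 8·0 + 4·0 + 24·1 + 3·4 + 27·0 = 148
Ivan: 28·0 + 8·3 + 4·1 + 24·0 + 3·0 + 27·3 = 109
Rahul: 28·1 + 8·2 + 4·3 + 24·2 + 3·3 + 27·2 = 167
Amara: 28·2 + 8·4 + 4·2 + 24·3 + 3·2 + 27·1 = 201
Marcus has the highest Borda score (315).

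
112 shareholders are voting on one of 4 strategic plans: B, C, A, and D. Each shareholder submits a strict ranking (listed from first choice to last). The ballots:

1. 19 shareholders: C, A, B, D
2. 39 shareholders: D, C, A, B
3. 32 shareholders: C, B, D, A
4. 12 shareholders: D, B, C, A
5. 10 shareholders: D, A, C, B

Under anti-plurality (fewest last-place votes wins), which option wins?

Last-place votes: B 49, C 0, A 44, D 19.
C is ranked last by the fewest voters, so C wins.

C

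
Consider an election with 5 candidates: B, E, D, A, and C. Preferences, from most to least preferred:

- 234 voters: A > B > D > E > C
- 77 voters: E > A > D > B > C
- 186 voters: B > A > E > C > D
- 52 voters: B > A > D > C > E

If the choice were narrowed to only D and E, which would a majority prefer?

D

Voters preferring D to E: 286; preferring E to D: 263.
D wins the head-to-head.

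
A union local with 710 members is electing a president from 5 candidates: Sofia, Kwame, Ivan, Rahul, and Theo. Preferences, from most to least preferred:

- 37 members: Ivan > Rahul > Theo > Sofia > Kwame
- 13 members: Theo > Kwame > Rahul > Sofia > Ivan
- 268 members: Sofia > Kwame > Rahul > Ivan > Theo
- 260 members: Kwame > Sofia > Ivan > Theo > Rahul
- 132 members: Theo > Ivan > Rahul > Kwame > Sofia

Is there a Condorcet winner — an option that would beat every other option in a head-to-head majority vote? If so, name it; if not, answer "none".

Kwame vs Sofia: 405–305 for Kwame.
Kwame vs Ivan: 541–169 for Kwame.
Kwame vs Rahul: 541–169 for Kwame.
Kwame vs Theo: 528–182 for Kwame.
Kwame beats every other option head-to-head.

Kwame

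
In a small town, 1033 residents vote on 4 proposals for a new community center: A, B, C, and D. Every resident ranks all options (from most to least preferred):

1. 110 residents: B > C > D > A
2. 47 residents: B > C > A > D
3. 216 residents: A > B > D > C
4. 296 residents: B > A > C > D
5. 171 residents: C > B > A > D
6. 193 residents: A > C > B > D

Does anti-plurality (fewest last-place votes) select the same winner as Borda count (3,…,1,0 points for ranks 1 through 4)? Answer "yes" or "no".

yes

Anti-plurality — last-place votes: A 110, B 0, C 216, D 707. Winner: B.
Borda — scores: A 2037, B 2326, C 1509, D 326. Winner: B.
The two methods agree.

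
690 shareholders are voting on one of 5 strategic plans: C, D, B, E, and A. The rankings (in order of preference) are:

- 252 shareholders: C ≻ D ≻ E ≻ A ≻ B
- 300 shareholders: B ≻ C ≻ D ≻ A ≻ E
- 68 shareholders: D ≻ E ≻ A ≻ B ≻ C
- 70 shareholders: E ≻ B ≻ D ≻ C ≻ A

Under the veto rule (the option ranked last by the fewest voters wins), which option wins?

Last-place votes: C 68, D 0, B 252, E 300, A 70.
D is ranked last by the fewest voters, so D wins.

D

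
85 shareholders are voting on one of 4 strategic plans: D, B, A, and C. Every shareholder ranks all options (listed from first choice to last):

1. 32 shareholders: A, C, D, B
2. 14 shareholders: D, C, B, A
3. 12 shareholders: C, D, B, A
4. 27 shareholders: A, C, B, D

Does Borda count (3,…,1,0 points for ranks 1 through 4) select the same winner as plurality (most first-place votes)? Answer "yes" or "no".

no

Borda — scores: D 98, B 53, A 177, C 182. Winner: C.
Plurality — first-place votes: D 14, B 0, A 59, C 12. Winner: A.
The two methods disagree.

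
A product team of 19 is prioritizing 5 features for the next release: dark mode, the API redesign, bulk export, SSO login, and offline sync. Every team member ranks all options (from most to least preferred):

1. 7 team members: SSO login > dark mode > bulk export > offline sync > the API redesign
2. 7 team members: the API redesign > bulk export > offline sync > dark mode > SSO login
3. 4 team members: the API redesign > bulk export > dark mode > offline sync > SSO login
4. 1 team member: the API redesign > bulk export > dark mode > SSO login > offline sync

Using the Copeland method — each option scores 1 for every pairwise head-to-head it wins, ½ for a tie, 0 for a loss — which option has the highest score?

the API redesign

dark mode: beats SSO login and offline sync; loses to the API redesign and bulk export → score 2.
the API redesign: beats dark mode, bulk export, SSO login, and offline sync → score 4.
bulk export: beats dark mode, SSO login, and offline sync; loses to the API redesign → score 3.
SSO login: loses to dark mode, the API redesign, bulk export, and offline sync → score 0.
offline sync: beats SSO login; loses to dark mode, the API redesign, and bulk export → score 1.
the API redesign has the best pairwise record.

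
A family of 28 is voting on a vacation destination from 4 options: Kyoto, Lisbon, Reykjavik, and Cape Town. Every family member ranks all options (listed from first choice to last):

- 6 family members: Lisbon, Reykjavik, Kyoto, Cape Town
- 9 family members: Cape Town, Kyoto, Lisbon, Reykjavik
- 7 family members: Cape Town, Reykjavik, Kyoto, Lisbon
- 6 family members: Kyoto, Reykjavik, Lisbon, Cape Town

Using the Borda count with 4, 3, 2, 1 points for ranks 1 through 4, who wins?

Kyoto

Kyoto: 6·2 + 9·3 + 7·2 + 6·4 = 77
Lisbon: 6·4 + 9·2 + 7·1 + 6·2 = 61
Reykjavik: 6·3 + 9·1 + 7·3 + 6·3 = 66
Cape Town: 6·1 + 9·4 + 7·4 + 6·1 = 76
Kyoto has the highest Borda score (77).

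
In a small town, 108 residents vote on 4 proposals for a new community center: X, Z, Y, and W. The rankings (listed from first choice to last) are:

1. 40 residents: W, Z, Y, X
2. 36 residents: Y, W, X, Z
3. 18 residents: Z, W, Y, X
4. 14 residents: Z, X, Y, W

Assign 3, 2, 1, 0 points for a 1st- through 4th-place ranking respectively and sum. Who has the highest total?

W

X: 40·0 + 36·1 + 18·0 + 14·2 = 64
Z: 40·2 + 36·0 + 18·3 + 14·3 = 176
Y: 40·1 + 36·3 + 18·1 + 14·1 = 180
W: 40·3 + 36·2 + 18·2 + 14·0 = 228
W has the highest Borda score (228).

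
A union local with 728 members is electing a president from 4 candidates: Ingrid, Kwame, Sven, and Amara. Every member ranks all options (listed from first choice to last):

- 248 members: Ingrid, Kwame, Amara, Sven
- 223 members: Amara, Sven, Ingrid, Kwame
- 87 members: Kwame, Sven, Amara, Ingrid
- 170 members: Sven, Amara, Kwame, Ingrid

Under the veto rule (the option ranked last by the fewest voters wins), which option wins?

Last-place votes: Ingrid 257, Kwame 223, Sven 248, Amara 0.
Amara is ranked last by the fewest voters, so Amara wins.

Amara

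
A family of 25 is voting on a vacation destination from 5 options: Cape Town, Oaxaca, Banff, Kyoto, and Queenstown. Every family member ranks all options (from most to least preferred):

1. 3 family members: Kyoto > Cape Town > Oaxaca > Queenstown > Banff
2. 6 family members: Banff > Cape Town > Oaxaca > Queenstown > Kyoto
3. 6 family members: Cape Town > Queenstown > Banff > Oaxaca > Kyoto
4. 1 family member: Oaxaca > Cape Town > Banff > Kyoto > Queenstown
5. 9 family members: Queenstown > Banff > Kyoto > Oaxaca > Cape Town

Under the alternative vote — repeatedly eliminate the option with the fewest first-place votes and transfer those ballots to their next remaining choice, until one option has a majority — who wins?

Round 1: Cape Town 6, Oaxaca 1, Banff 6, Kyoto 3, Queenstown 9. Eliminate Oaxaca.
Round 2: Cape Town 7, Banff 6, Kyoto 3, Queenstown 9. Eliminate Kyoto.
Round 3: Cape Town 10, Banff 6, Queenstown 9. Eliminate Banff.
Round 4: Cape Town 16, Queenstown 9. Cape Town has a majority.

Cape Town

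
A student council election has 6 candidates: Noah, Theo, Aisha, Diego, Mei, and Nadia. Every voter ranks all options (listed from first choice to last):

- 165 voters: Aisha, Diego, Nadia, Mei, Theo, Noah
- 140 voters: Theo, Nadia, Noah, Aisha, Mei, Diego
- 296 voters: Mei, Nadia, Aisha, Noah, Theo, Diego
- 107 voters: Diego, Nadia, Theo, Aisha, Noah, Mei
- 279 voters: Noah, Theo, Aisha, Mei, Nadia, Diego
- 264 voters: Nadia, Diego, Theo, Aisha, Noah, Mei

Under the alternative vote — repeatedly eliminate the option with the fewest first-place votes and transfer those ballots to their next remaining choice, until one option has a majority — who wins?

Round 1: Noah 279, Theo 140, Aisha 165, Diego 107, Mei 296, Nadia 264. Eliminate Diego.
Round 2: Noah 279, Theo 140, Aisha 165, Mei 296, Nadia 371. Eliminate Theo.
Round 3: Noah 279, Aisha 165, Mei 296, Nadia 511. Eliminate Aisha.
Round 4: Noah 279, Mei 296, Nadia 676. Nadia has a majority.

Nadia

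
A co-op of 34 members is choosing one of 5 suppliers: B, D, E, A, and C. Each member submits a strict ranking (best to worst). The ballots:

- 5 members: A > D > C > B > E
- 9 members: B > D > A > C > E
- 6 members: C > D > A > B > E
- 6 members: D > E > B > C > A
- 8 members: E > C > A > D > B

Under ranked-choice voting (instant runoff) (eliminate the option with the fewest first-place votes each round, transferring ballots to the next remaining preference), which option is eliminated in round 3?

Round 1: B 9, D 6, E 8, A 5, C 6. Eliminate A.
Round 2: B 9, D 11, E 8, C 6. Eliminate C.
Round 3: B 9, D 17, E 8. Eliminate E.

E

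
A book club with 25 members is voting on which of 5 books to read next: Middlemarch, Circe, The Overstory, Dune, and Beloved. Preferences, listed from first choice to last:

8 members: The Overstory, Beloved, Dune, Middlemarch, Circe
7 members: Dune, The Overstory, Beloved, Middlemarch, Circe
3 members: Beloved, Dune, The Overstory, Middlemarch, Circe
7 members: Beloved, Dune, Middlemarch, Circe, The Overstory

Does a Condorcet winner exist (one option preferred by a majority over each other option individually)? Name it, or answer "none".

none

Checking pairwise contests:
The Overstory beats Middlemarch 18–7.
Middlemarch beats Circe 25–0.
Dune beats The Overstory 17–8.
Beloved beats Dune 18–7.
The Overstory beats Beloved 15–10.
Every option loses at least one head-to-head, so there is no Condorcet winner.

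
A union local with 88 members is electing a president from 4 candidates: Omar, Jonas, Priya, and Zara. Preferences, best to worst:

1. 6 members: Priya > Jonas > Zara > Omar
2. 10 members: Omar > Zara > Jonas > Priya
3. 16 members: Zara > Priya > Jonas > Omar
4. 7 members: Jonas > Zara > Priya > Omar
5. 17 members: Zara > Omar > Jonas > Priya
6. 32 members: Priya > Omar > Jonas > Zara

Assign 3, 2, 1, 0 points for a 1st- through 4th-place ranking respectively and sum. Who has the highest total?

Omar: 6·0 + 10·3 + 16·0 + 7·0 + 17·2 + 32·2 = 128
Jonas: 6·2 + 10·1 + 16·1 + 7·3 + 17·1 + 32·1 = 108
Priya: 6·3 + 10·0 + 16·2 + 7·1 + 17·0 + 32·3 = 153
Zara: 6·1 + 10·2 + 16·3 + 7·2 + 17·3 + 32·0 = 139
Priya has the highest Borda score (153).

Priya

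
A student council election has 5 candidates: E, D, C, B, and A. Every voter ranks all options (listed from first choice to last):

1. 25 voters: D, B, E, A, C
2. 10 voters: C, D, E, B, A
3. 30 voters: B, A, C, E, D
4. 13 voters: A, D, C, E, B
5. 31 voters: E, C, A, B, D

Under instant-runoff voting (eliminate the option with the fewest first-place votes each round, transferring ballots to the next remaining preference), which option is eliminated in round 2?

A

Round 1: E 31, D 25, C 10, B 30, A 13. Eliminate C.
Round 2: E 31, D 35, B 30, A 13. Eliminate A.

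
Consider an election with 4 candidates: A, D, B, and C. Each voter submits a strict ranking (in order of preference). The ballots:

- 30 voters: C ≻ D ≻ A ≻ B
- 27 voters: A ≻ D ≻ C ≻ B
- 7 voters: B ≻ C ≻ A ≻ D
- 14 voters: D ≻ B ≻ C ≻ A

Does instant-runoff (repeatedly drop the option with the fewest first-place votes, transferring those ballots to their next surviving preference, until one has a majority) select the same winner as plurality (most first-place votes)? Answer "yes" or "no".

yes

Instant-runoff — R1 A 27, D 14, B 7, C 30 (B out); R2 A 27, D 14, C 37 (D out); R3 A 27, C 51 (C winner). Winner: C.
Plurality — first-place votes: A 27, D 14, B 7, C 30. Winner: C.
The two methods agree.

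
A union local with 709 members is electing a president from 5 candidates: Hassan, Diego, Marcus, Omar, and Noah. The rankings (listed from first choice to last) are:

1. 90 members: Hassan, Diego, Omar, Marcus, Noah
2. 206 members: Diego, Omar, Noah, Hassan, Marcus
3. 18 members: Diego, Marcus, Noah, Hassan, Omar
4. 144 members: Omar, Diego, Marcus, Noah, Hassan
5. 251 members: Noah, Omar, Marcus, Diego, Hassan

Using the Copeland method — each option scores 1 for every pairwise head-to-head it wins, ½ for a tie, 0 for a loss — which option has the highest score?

Omar

Hassan: loses to Diego, Marcus, Omar, and Noah → score 0.
Diego: beats Hassan, Marcus, and Noah; loses to Omar → score 3.
Marcus: beats Hassan; loses to Diego, Omar, and Noah → score 1.
Omar: beats Hassan, Diego, Marcus, and Noah → score 4.
Noah: beats Hassan and Marcus; loses to Diego and Omar → score 2.
Omar has the best pairwise record.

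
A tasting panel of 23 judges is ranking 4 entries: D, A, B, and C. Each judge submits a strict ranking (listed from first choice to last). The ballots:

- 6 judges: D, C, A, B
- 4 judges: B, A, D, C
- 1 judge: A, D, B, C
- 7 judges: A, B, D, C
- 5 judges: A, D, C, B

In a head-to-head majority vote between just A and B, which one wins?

Voters preferring A to B: 19; preferring B to A: 4.
A wins the head-to-head.

A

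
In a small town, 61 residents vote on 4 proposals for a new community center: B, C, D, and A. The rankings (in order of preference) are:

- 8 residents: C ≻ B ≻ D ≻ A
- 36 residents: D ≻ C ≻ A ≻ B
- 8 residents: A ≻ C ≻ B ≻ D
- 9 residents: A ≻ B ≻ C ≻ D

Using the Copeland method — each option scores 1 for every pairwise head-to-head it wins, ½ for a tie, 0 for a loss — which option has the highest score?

B: loses to C, D, and A → score 0.
C: beats B and A; loses to D → score 2.
D: beats B, C, and A → score 3.
A: beats B; loses to C and D → score 1.
D has the best pairwise record.

D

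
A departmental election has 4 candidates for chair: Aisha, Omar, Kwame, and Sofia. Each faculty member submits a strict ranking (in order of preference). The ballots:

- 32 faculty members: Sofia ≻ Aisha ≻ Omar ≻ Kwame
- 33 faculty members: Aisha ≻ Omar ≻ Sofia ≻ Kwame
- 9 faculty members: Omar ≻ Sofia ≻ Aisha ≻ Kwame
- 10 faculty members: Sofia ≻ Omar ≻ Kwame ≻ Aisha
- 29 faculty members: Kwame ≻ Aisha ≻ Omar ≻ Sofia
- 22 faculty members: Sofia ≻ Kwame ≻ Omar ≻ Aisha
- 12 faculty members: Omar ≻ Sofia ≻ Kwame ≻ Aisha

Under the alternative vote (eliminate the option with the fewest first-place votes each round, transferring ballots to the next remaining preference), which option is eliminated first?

Round 1: Aisha 33, Omar 21, Kwame 29, Sofia 64. Eliminate Omar.

Omar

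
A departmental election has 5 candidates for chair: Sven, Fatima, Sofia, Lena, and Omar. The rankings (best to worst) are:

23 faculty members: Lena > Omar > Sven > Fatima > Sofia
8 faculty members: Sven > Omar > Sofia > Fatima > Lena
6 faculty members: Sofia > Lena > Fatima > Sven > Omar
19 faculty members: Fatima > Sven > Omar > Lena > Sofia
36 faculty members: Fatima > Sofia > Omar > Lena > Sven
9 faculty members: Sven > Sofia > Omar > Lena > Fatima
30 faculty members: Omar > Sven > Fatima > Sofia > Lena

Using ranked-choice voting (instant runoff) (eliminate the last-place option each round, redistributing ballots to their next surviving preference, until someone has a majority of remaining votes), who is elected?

Omar

Round 1: Sven 17, Fatima 55, Sofia 6, Lena 23, Omar 30. Eliminate Sofia.
Round 2: Sven 17, Fatima 55, Lena 29, Omar 30. Eliminate Sven.
Round 3: Fatima 55, Lena 29, Omar 47. Eliminate Lena.
Round 4: Fatima 61, Omar 70. Omar has a majority.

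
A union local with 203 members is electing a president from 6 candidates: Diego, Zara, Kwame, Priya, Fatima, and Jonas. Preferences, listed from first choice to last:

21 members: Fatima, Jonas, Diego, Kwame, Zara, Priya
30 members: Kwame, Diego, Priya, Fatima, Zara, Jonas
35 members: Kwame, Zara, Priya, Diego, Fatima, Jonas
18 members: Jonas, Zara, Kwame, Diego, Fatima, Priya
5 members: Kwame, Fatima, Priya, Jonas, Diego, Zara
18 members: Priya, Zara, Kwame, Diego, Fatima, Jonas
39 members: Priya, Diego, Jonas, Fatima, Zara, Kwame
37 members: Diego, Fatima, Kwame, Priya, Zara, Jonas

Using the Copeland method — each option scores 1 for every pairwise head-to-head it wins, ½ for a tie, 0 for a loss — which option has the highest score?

Kwame

Diego: beats Zara, Priya, Fatima, and Jonas; loses to Kwame → score 4.
Zara: beats Jonas; loses to Diego, Kwame, Priya, and Fatima → score 1.
Kwame: beats Diego, Zara, Priya, Fatima, and Jonas → score 5.
Priya: beats Zara, Fatima, and Jonas; loses to Diego and Kwame → score 3.
Fatima: beats Zara and Jonas; loses to Diego, Kwame, and Priya → score 2.
Jonas: loses to Diego, Zara, Kwame, Priya, and Fatima → score 0.
Kwame has the best pairwise record.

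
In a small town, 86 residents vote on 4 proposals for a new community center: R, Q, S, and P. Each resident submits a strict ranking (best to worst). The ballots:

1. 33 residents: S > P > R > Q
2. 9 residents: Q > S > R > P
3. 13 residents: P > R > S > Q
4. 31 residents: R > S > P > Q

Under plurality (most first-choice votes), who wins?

First-place votes: R 31, Q 9, S 33, P 13.
S has the most first-place votes.

S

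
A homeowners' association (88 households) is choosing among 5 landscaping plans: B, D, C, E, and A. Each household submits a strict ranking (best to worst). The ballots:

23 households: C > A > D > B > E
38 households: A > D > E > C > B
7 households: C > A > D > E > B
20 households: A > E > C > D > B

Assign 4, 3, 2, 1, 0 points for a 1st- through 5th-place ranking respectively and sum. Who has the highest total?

B: 23·1 + 38·0 + 7·0 + 20·0 = 23
D: 23·2 + 38·3 + 7·2 + 20·1 = 194
C: 23·4 + 38·1 + 7·4 + 20·2 = 198
E: 23·0 + 38·2 + 7·1 + 20·3 = 143
A: 23·3 + 38·4 + 7·3 + 20·4 = 322
A has the highest Borda score (322).

A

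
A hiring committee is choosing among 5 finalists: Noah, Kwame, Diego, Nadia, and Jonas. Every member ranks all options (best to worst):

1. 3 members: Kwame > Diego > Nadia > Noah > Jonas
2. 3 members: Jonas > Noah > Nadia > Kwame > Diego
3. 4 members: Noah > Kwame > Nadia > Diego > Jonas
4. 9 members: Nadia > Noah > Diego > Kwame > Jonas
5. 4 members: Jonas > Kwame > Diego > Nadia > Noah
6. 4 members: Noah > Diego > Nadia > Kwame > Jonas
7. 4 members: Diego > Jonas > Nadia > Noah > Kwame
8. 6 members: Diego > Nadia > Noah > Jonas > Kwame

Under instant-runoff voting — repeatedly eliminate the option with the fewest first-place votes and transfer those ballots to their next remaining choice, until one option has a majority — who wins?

Round 1: Noah 8, Kwame 3, Diego 10, Nadia 9, Jonas 7. Eliminate Kwame.
Round 2: Noah 8, Diego 13, Nadia 9, Jonas 7. Eliminate Jonas.
Round 3: Noah 11, Diego 17, Nadia 9. Eliminate Nadia.
Round 4: Noah 20, Diego 17. Noah has a majority.

Noah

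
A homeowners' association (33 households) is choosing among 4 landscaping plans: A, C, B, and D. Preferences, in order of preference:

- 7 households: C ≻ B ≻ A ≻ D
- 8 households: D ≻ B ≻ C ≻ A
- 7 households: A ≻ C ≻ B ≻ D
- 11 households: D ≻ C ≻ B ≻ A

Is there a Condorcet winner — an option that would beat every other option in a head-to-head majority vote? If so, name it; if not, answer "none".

D vs A: 19–14 for D.
D vs C: 19–14 for D.
D vs B: 19–14 for D.
D beats every other option head-to-head.

D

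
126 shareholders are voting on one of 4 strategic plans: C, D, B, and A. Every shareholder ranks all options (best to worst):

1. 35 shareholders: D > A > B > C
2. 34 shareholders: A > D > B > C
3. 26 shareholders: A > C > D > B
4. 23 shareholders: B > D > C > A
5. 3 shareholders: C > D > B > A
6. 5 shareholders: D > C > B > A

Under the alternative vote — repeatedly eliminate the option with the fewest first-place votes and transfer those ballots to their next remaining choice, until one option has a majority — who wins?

D

Round 1: C 3, D 40, B 23, A 60. Eliminate C.
Round 2: D 43, B 23, A 60. Eliminate B.
Round 3: D 66, A 60. D has a majority.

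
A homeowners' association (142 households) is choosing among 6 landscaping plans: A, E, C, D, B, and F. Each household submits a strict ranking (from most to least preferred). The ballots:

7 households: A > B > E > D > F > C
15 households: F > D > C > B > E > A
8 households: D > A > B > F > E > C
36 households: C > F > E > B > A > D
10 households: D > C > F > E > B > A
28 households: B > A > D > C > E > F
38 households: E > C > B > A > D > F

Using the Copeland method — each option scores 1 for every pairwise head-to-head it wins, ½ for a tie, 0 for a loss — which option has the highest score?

C

A: beats D and F; loses to E, C, and B → score 2.
E: beats A, D, B, and F; loses to C → score 4.
C: beats A, E, D, B, and F → score 5.
D: beats F; loses to A, E, C, and B → score 1.
B: beats A, D, and F; loses to E and C → score 3.
F: loses to A, E, C, D, and B → score 0.
C has the best pairwise record.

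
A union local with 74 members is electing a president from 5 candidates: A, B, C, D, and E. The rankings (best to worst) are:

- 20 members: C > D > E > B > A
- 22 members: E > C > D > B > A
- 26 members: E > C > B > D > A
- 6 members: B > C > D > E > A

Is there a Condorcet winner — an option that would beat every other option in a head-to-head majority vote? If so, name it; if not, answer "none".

E vs A: 74–0 for E.
E vs B: 68–6 for E.
E vs C: 48–26 for E.
E vs D: 48–26 for E.
E beats every other option head-to-head.

E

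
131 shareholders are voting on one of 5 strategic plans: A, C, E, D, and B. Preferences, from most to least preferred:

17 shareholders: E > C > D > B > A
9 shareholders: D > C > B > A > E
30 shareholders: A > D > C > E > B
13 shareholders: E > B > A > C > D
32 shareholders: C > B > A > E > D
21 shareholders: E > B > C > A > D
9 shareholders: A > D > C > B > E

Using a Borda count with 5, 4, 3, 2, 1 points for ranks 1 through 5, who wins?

C

A: 17·1 + 9·2 + 30·5 + 13·3 + 32·3 + 21·2 + 9·5 = 407
C: 17·4 + 9·4 + 30·3 + 13·2 + 32·5 + 21·3 + 9·3 = 470
E: 17·5 + 9·1 + 30·2 + 13·5 + 32·2 + 21·5 + 9·1 = 397
D: 17·3 + 9·5 + 30·4 + 13·1 + 32·1 + 21·1 + 9·4 = 318
B: 17·2 + 9·3 + 30·1 + 13·4 + 32·4 + 21·4 + 9·2 = 373
C has the highest Borda score (470).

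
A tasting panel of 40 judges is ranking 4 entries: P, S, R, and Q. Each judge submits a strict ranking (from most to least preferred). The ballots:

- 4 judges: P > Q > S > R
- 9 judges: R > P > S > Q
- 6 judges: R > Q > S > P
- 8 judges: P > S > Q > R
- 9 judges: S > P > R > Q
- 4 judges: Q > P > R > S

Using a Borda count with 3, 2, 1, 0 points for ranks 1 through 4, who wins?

P

P: 4·3 + 9·2 + 6·0 + 8·3 + 9·2 + 4·2 = 80
S: 4·1 + 9·1 + 6·1 + 8·2 + 9·3 + 4·0 = 62
R: 4·0 + 9·3 + 6·3 + 8·0 + 9·1 + 4·1 = 58
Q: 4·2 + 9·0 + 6·2 + 8·1 + 9·0 + 4·3 = 40
P has the highest Borda score (80).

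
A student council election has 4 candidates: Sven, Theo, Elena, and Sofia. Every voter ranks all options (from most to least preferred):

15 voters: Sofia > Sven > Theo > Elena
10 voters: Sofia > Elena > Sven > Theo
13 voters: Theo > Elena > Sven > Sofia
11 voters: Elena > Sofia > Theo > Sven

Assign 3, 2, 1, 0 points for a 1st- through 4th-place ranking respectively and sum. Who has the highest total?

Sofia

Sven: 15·2 + 10·1 + 13·1 + 11·0 = 53
Theo: 15·1 + 10·0 + 13·3 + 11·1 = 65
Elena: 15·0 + 10·2 + 13·2 + 11·3 = 79
Sofia: 15·3 + 10·3 + 13·0 + 11·2 = 97
Sofia has the highest Borda score (97).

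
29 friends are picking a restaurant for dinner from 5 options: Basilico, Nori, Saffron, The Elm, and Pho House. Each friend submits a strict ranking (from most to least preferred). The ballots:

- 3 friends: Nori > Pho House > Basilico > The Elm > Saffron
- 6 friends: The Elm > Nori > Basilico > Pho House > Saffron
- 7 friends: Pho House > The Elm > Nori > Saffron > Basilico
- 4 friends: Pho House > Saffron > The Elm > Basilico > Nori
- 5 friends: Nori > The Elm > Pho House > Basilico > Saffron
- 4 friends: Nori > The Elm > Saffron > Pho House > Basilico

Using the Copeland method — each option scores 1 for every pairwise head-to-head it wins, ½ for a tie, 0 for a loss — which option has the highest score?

Basilico: loses to Nori, Saffron, The Elm, and Pho House → score 0.
Nori: beats Basilico, Saffron, and Pho House; loses to The Elm → score 3.
Saffron: beats Basilico; loses to Nori, The Elm, and Pho House → score 1.
The Elm: beats Basilico, Nori, Saffron, and Pho House → score 4.
Pho House: beats Basilico and Saffron; loses to Nori and The Elm → score 2.
The Elm has the best pairwise record.

The Elm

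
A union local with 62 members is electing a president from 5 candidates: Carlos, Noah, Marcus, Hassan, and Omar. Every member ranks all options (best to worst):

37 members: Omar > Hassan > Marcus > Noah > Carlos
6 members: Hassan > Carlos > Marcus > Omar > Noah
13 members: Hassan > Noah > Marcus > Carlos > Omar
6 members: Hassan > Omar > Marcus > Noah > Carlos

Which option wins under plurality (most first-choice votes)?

Omar

First-place votes: Carlos 0, Noah 0, Marcus 0, Hassan 25, Omar 37.
Omar has the most first-place votes.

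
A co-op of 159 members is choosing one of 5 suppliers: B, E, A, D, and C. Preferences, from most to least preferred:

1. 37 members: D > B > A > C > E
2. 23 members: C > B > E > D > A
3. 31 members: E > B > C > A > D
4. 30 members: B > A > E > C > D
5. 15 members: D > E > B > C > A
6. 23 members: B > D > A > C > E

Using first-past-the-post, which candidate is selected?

B

First-place votes: B 53, E 31, A 0, D 52, C 23.
B has the most first-place votes.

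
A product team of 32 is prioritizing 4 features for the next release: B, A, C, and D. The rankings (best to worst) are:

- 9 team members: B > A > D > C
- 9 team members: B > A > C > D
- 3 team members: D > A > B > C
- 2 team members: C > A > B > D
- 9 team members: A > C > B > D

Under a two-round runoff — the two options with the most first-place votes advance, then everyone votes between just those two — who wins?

B

Round 1 first-place votes: B 18, A 9, C 2, D 3.
B and A advance.
Runoff: B is preferred to A by 18 voters; A by 14.
B wins the runoff.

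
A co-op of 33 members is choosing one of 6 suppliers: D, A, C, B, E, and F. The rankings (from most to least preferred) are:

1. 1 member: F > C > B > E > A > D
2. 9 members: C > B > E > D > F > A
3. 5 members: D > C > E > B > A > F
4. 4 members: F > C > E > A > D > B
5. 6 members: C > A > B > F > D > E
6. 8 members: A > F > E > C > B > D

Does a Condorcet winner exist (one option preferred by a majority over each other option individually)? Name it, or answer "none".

C

C vs D: 28–5 for C.
C vs A: 25–8 for C.
C vs B: 33–0 for C.
C vs E: 25–8 for C.
C vs F: 20–13 for C.
C beats every other option head-to-head.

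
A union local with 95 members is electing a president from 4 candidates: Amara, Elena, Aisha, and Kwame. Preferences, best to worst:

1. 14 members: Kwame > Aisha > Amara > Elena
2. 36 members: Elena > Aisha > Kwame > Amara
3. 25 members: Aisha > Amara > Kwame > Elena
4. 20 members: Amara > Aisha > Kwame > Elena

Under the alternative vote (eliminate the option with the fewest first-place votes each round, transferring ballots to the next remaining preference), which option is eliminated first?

Round 1: Amara 20, Elena 36, Aisha 25, Kwame 14. Eliminate Kwame.

Kwame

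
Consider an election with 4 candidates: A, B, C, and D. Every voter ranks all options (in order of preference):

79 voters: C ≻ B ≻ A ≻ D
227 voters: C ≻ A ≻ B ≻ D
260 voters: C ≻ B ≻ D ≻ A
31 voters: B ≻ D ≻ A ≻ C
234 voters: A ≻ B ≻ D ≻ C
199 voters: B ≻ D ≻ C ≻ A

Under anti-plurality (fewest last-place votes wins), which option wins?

Last-place votes: A 459, B 0, C 265, D 306.
B is ranked last by the fewest voters, so B wins.

B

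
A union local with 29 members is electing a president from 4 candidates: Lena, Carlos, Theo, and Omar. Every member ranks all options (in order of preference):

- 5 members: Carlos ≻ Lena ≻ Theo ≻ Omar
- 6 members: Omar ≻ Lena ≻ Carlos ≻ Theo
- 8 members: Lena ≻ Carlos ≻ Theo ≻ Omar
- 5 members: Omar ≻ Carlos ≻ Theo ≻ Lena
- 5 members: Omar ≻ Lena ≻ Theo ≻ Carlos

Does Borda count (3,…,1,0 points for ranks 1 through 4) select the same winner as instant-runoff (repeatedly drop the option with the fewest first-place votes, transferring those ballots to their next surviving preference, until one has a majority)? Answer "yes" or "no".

no

Borda — scores: Lena 56, Carlos 47, Theo 23, Omar 48. Winner: Lena.
Instant-runoff — R1 Lena 8, Carlos 5, Theo 0, Omar 16 (Omar winner). Winner: Omar.
The two methods disagree.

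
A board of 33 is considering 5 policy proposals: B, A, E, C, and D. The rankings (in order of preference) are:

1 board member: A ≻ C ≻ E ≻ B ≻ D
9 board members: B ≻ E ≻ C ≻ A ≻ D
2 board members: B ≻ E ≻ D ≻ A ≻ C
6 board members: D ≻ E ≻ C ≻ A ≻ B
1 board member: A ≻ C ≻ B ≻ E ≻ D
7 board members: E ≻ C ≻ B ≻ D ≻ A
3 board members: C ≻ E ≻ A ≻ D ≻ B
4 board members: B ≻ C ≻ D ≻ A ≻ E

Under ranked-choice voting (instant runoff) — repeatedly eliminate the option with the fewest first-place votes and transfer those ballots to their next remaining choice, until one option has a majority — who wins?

E

Round 1: B 15, A 2, E 7, C 3, D 6. Eliminate A.
Round 2: B 15, E 7, C 5, D 6. Eliminate C.
Round 3: B 16, E 11, D 6. Eliminate D.
Round 4: B 16, E 17. E has a majority.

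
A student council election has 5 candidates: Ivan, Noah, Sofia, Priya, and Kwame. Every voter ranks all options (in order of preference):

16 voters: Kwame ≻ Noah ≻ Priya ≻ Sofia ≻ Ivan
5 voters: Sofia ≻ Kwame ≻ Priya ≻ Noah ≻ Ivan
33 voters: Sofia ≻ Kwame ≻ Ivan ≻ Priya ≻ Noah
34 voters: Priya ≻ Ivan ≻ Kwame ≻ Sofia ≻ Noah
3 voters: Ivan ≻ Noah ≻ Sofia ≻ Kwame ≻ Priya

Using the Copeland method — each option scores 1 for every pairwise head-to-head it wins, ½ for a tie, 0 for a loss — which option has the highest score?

Kwame

Ivan: beats Noah; loses to Sofia, Priya, and Kwame → score 1.
Noah: loses to Ivan, Sofia, Priya, and Kwame → score 0.
Sofia: beats Ivan and Noah; loses to Priya and Kwame → score 2.
Priya: beats Ivan, Noah, and Sofia; loses to Kwame → score 3.
Kwame: beats Ivan, Noah, Sofia, and Priya → score 4.
Kwame has the best pairwise record.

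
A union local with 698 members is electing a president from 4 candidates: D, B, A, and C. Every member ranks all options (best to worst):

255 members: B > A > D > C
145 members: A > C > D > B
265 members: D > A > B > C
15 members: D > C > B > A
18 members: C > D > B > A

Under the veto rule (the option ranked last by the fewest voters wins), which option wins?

Last-place votes: D 0, B 145, A 33, C 520.
D is ranked last by the fewest voters, so D wins.

D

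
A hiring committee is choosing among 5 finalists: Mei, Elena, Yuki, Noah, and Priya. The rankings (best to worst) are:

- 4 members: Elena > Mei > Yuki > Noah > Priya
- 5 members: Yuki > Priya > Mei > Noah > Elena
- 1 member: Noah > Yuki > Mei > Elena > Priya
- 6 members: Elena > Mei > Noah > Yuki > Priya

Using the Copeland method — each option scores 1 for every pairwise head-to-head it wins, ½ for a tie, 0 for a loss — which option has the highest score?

Mei: beats Yuki, Noah, and Priya; loses to Elena → score 3.
Elena: beats Mei, Yuki, Noah, and Priya → score 4.
Yuki: beats Noah and Priya; loses to Mei and Elena → score 2.
Noah: beats Priya; loses to Mei, Elena, and Yuki → score 1.
Priya: loses to Mei, Elena, Yuki, and Noah → score 0.
Elena has the best pairwise record.

Elena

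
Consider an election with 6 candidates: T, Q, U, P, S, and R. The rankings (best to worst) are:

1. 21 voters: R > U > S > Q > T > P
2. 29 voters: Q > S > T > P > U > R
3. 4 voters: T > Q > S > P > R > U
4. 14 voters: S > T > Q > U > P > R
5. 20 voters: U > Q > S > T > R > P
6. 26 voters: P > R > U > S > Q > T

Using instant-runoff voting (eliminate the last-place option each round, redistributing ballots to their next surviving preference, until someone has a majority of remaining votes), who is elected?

Round 1: T 4, Q 29, U 20, P 26, S 14, R 21. Eliminate T.
Round 2: Q 33, U 20, P 26, S 14, R 21. Eliminate S.
Round 3: Q 47, U 20, P 26, R 21. Eliminate U.
Round 4: Q 67, P 26, R 21. Q has a majority.

Q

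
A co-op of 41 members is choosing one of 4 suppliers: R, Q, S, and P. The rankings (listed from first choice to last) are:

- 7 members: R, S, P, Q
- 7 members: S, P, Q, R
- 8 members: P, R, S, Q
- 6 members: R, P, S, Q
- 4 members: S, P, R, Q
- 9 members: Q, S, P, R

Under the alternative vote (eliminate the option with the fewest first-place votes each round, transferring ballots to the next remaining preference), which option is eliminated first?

Round 1: R 13, Q 9, S 11, P 8. Eliminate P.

P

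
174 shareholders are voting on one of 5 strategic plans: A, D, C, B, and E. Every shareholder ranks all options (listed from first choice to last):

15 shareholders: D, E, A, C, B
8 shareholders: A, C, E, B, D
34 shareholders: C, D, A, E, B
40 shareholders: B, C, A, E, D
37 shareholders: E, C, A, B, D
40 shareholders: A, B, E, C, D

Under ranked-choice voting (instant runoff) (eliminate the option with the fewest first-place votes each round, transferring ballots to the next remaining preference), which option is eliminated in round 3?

Round 1: A 48, D 15, C 34, B 40, E 37. Eliminate D.
Round 2: A 48, C 34, B 40, E 52. Eliminate C.
Round 3: A 82, B 40, E 52. Eliminate B.

B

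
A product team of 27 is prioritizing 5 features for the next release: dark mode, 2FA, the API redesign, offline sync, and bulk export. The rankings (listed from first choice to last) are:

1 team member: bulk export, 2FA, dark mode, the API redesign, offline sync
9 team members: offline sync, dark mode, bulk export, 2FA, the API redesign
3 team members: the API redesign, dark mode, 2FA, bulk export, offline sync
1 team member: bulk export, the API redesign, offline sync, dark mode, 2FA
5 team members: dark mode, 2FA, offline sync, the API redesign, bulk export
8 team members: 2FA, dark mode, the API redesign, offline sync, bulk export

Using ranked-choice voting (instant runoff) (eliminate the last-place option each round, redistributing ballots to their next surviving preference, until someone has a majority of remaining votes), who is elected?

2FA

Round 1: dark mode 5, 2FA 8, the API redesign 3, offline sync 9, bulk export 2. Eliminate bulk export.
Round 2: dark mode 5, 2FA 9, the API redesign 4, offline sync 9. Eliminate the API redesign.
Round 3: dark mode 8, 2FA 9, offline sync 10. Eliminate dark mode.
Round 4: 2FA 17, offline sync 10. 2FA has a majority.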